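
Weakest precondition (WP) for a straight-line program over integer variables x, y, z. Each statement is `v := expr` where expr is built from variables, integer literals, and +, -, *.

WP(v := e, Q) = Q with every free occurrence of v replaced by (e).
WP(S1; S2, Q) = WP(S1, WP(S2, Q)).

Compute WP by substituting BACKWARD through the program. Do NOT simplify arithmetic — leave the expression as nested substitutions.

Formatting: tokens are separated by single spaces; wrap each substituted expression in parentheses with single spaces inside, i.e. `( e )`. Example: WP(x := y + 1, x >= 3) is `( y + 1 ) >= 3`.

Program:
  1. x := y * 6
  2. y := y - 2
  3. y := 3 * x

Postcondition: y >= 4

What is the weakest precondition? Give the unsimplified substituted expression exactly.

post: y >= 4
stmt 3: y := 3 * x  -- replace 1 occurrence(s) of y with (3 * x)
  => ( 3 * x ) >= 4
stmt 2: y := y - 2  -- replace 0 occurrence(s) of y with (y - 2)
  => ( 3 * x ) >= 4
stmt 1: x := y * 6  -- replace 1 occurrence(s) of x with (y * 6)
  => ( 3 * ( y * 6 ) ) >= 4

Answer: ( 3 * ( y * 6 ) ) >= 4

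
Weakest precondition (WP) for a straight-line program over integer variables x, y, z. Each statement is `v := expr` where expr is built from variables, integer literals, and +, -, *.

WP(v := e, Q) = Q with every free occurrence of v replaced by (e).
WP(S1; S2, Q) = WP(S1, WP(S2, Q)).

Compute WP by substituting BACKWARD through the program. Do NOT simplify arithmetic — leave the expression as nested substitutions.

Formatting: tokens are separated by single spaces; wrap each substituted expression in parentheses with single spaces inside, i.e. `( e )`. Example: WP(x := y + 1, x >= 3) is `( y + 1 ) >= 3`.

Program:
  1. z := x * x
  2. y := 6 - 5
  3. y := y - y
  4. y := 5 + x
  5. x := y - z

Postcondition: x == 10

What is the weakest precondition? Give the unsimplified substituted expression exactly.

Answer: ( ( 5 + x ) - ( x * x ) ) == 10

Derivation:
post: x == 10
stmt 5: x := y - z  -- replace 1 occurrence(s) of x with (y - z)
  => ( y - z ) == 10
stmt 4: y := 5 + x  -- replace 1 occurrence(s) of y with (5 + x)
  => ( ( 5 + x ) - z ) == 10
stmt 3: y := y - y  -- replace 0 occurrence(s) of y with (y - y)
  => ( ( 5 + x ) - z ) == 10
stmt 2: y := 6 - 5  -- replace 0 occurrence(s) of y with (6 - 5)
  => ( ( 5 + x ) - z ) == 10
stmt 1: z := x * x  -- replace 1 occurrence(s) of z with (x * x)
  => ( ( 5 + x ) - ( x * x ) ) == 10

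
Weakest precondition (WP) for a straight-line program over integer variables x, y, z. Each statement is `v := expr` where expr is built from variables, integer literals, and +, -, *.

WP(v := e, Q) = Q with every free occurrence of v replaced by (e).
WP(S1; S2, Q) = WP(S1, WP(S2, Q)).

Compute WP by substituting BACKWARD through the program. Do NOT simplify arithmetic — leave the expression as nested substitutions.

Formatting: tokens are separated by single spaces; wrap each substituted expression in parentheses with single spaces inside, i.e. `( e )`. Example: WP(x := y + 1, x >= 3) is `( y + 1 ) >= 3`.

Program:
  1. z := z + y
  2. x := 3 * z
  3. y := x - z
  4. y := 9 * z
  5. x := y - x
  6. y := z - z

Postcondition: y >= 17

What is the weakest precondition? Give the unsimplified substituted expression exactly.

post: y >= 17
stmt 6: y := z - z  -- replace 1 occurrence(s) of y with (z - z)
  => ( z - z ) >= 17
stmt 5: x := y - x  -- replace 0 occurrence(s) of x with (y - x)
  => ( z - z ) >= 17
stmt 4: y := 9 * z  -- replace 0 occurrence(s) of y with (9 * z)
  => ( z - z ) >= 17
stmt 3: y := x - z  -- replace 0 occurrence(s) of y with (x - z)
  => ( z - z ) >= 17
stmt 2: x := 3 * z  -- replace 0 occurrence(s) of x with (3 * z)
  => ( z - z ) >= 17
stmt 1: z := z + y  -- replace 2 occurrence(s) of z with (z + y)
  => ( ( z + y ) - ( z + y ) ) >= 17

Answer: ( ( z + y ) - ( z + y ) ) >= 17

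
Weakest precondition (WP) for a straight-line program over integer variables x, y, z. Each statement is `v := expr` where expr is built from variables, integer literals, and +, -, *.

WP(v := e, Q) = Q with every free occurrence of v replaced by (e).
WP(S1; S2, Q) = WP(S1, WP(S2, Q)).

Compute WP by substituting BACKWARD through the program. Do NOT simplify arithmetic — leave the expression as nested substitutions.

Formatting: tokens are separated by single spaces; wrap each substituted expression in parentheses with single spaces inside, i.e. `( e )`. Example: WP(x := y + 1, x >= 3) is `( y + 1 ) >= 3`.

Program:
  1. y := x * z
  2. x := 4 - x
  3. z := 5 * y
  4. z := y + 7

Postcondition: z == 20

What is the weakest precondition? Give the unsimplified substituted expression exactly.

Answer: ( ( x * z ) + 7 ) == 20

Derivation:
post: z == 20
stmt 4: z := y + 7  -- replace 1 occurrence(s) of z with (y + 7)
  => ( y + 7 ) == 20
stmt 3: z := 5 * y  -- replace 0 occurrence(s) of z with (5 * y)
  => ( y + 7 ) == 20
stmt 2: x := 4 - x  -- replace 0 occurrence(s) of x with (4 - x)
  => ( y + 7 ) == 20
stmt 1: y := x * z  -- replace 1 occurrence(s) of y with (x * z)
  => ( ( x * z ) + 7 ) == 20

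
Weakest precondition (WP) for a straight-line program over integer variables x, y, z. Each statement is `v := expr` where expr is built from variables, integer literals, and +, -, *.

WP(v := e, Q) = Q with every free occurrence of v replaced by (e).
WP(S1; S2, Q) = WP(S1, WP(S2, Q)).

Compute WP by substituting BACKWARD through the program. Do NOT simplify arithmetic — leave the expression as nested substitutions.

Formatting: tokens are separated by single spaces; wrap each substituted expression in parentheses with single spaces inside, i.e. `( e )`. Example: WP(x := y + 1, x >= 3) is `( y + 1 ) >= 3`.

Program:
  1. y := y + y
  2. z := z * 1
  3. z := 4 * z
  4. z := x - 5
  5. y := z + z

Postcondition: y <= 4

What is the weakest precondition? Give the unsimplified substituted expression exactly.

Answer: ( ( x - 5 ) + ( x - 5 ) ) <= 4

Derivation:
post: y <= 4
stmt 5: y := z + z  -- replace 1 occurrence(s) of y with (z + z)
  => ( z + z ) <= 4
stmt 4: z := x - 5  -- replace 2 occurrence(s) of z with (x - 5)
  => ( ( x - 5 ) + ( x - 5 ) ) <= 4
stmt 3: z := 4 * z  -- replace 0 occurrence(s) of z with (4 * z)
  => ( ( x - 5 ) + ( x - 5 ) ) <= 4
stmt 2: z := z * 1  -- replace 0 occurrence(s) of z with (z * 1)
  => ( ( x - 5 ) + ( x - 5 ) ) <= 4
stmt 1: y := y + y  -- replace 0 occurrence(s) of y with (y + y)
  => ( ( x - 5 ) + ( x - 5 ) ) <= 4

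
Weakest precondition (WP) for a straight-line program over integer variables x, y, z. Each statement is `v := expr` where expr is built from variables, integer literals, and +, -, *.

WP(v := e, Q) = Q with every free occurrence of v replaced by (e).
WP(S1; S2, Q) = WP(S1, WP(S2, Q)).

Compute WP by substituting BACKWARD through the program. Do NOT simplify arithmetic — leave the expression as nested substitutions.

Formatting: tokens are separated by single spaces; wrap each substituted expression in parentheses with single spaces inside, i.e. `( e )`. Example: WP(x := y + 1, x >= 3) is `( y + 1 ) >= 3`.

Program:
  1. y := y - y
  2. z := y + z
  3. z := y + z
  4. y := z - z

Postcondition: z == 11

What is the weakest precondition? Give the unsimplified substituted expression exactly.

Answer: ( ( y - y ) + ( ( y - y ) + z ) ) == 11

Derivation:
post: z == 11
stmt 4: y := z - z  -- replace 0 occurrence(s) of y with (z - z)
  => z == 11
stmt 3: z := y + z  -- replace 1 occurrence(s) of z with (y + z)
  => ( y + z ) == 11
stmt 2: z := y + z  -- replace 1 occurrence(s) of z with (y + z)
  => ( y + ( y + z ) ) == 11
stmt 1: y := y - y  -- replace 2 occurrence(s) of y with (y - y)
  => ( ( y - y ) + ( ( y - y ) + z ) ) == 11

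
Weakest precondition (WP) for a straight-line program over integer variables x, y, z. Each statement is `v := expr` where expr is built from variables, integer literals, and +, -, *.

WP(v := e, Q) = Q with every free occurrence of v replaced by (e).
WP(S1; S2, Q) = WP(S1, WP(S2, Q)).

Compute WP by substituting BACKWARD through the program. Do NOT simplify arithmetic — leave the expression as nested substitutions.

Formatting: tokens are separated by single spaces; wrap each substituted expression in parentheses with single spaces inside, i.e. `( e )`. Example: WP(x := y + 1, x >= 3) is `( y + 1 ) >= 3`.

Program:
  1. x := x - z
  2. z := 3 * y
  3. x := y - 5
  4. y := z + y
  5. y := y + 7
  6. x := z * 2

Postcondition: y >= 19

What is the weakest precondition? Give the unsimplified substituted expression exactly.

Answer: ( ( ( 3 * y ) + y ) + 7 ) >= 19

Derivation:
post: y >= 19
stmt 6: x := z * 2  -- replace 0 occurrence(s) of x with (z * 2)
  => y >= 19
stmt 5: y := y + 7  -- replace 1 occurrence(s) of y with (y + 7)
  => ( y + 7 ) >= 19
stmt 4: y := z + y  -- replace 1 occurrence(s) of y with (z + y)
  => ( ( z + y ) + 7 ) >= 19
stmt 3: x := y - 5  -- replace 0 occurrence(s) of x with (y - 5)
  => ( ( z + y ) + 7 ) >= 19
stmt 2: z := 3 * y  -- replace 1 occurrence(s) of z with (3 * y)
  => ( ( ( 3 * y ) + y ) + 7 ) >= 19
stmt 1: x := x - z  -- replace 0 occurrence(s) of x with (x - z)
  => ( ( ( 3 * y ) + y ) + 7 ) >= 19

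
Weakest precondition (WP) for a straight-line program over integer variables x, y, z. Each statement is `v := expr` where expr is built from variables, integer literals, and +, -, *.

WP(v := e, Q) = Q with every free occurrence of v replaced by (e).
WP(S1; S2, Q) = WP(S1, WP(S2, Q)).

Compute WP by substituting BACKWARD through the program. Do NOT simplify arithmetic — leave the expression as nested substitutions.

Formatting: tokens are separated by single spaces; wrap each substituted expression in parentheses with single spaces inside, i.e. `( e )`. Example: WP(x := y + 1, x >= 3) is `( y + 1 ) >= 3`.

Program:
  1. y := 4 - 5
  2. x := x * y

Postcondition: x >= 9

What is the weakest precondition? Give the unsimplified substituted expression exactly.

Answer: ( x * ( 4 - 5 ) ) >= 9

Derivation:
post: x >= 9
stmt 2: x := x * y  -- replace 1 occurrence(s) of x with (x * y)
  => ( x * y ) >= 9
stmt 1: y := 4 - 5  -- replace 1 occurrence(s) of y with (4 - 5)
  => ( x * ( 4 - 5 ) ) >= 9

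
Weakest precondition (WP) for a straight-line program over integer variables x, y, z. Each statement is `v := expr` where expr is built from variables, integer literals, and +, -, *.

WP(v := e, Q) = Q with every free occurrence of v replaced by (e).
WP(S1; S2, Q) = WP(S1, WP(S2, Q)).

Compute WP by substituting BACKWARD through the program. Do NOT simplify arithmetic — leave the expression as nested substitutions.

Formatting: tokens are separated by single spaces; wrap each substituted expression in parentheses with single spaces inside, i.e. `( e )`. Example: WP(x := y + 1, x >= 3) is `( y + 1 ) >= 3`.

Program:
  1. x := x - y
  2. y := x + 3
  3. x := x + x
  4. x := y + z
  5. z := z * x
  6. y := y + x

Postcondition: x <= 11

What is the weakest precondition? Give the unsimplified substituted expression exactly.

post: x <= 11
stmt 6: y := y + x  -- replace 0 occurrence(s) of y with (y + x)
  => x <= 11
stmt 5: z := z * x  -- replace 0 occurrence(s) of z with (z * x)
  => x <= 11
stmt 4: x := y + z  -- replace 1 occurrence(s) of x with (y + z)
  => ( y + z ) <= 11
stmt 3: x := x + x  -- replace 0 occurrence(s) of x with (x + x)
  => ( y + z ) <= 11
stmt 2: y := x + 3  -- replace 1 occurrence(s) of y with (x + 3)
  => ( ( x + 3 ) + z ) <= 11
stmt 1: x := x - y  -- replace 1 occurrence(s) of x with (x - y)
  => ( ( ( x - y ) + 3 ) + z ) <= 11

Answer: ( ( ( x - y ) + 3 ) + z ) <= 11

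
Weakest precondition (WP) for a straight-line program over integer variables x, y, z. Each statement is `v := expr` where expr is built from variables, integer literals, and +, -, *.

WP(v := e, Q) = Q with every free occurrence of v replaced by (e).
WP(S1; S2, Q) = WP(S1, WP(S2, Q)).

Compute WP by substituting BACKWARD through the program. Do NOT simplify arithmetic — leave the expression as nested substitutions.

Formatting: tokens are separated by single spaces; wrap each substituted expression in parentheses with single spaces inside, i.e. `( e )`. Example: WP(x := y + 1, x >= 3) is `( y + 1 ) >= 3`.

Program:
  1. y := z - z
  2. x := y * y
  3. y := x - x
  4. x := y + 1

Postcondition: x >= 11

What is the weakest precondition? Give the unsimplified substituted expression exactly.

Answer: ( ( ( ( z - z ) * ( z - z ) ) - ( ( z - z ) * ( z - z ) ) ) + 1 ) >= 11

Derivation:
post: x >= 11
stmt 4: x := y + 1  -- replace 1 occurrence(s) of x with (y + 1)
  => ( y + 1 ) >= 11
stmt 3: y := x - x  -- replace 1 occurrence(s) of y with (x - x)
  => ( ( x - x ) + 1 ) >= 11
stmt 2: x := y * y  -- replace 2 occurrence(s) of x with (y * y)
  => ( ( ( y * y ) - ( y * y ) ) + 1 ) >= 11
stmt 1: y := z - z  -- replace 4 occurrence(s) of y with (z - z)
  => ( ( ( ( z - z ) * ( z - z ) ) - ( ( z - z ) * ( z - z ) ) ) + 1 ) >= 11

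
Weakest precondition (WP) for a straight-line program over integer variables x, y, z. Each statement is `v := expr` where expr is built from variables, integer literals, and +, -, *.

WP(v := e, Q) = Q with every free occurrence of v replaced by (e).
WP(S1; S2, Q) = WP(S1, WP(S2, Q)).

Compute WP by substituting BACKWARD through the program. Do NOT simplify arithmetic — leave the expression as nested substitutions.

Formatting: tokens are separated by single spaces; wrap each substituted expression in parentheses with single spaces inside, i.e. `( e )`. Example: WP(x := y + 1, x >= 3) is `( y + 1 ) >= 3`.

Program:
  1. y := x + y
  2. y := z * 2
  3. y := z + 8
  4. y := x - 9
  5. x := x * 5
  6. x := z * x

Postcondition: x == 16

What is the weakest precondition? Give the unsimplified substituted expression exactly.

Answer: ( z * ( x * 5 ) ) == 16

Derivation:
post: x == 16
stmt 6: x := z * x  -- replace 1 occurrence(s) of x with (z * x)
  => ( z * x ) == 16
stmt 5: x := x * 5  -- replace 1 occurrence(s) of x with (x * 5)
  => ( z * ( x * 5 ) ) == 16
stmt 4: y := x - 9  -- replace 0 occurrence(s) of y with (x - 9)
  => ( z * ( x * 5 ) ) == 16
stmt 3: y := z + 8  -- replace 0 occurrence(s) of y with (z + 8)
  => ( z * ( x * 5 ) ) == 16
stmt 2: y := z * 2  -- replace 0 occurrence(s) of y with (z * 2)
  => ( z * ( x * 5 ) ) == 16
stmt 1: y := x + y  -- replace 0 occurrence(s) of y with (x + y)
  => ( z * ( x * 5 ) ) == 16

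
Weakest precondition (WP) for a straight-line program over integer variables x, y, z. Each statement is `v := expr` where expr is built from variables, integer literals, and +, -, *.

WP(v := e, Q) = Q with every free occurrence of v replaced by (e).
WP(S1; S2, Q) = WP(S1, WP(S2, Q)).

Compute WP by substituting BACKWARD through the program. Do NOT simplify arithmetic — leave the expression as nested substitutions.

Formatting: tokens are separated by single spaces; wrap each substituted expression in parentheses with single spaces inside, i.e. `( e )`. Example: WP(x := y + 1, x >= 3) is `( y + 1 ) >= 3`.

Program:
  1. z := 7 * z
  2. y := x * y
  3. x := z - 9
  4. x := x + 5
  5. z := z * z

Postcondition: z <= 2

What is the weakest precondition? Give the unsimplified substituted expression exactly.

post: z <= 2
stmt 5: z := z * z  -- replace 1 occurrence(s) of z with (z * z)
  => ( z * z ) <= 2
stmt 4: x := x + 5  -- replace 0 occurrence(s) of x with (x + 5)
  => ( z * z ) <= 2
stmt 3: x := z - 9  -- replace 0 occurrence(s) of x with (z - 9)
  => ( z * z ) <= 2
stmt 2: y := x * y  -- replace 0 occurrence(s) of y with (x * y)
  => ( z * z ) <= 2
stmt 1: z := 7 * z  -- replace 2 occurrence(s) of z with (7 * z)
  => ( ( 7 * z ) * ( 7 * z ) ) <= 2

Answer: ( ( 7 * z ) * ( 7 * z ) ) <= 2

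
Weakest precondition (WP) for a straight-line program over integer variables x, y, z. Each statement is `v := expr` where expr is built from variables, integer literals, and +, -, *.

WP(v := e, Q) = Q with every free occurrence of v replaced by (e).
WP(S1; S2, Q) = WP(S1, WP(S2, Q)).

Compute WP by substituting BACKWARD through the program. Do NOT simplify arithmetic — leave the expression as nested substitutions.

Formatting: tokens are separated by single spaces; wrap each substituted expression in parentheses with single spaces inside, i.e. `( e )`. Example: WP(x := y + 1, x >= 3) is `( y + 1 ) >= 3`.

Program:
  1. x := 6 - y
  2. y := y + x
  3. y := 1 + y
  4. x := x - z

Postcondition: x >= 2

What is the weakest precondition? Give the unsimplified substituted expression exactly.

post: x >= 2
stmt 4: x := x - z  -- replace 1 occurrence(s) of x with (x - z)
  => ( x - z ) >= 2
stmt 3: y := 1 + y  -- replace 0 occurrence(s) of y with (1 + y)
  => ( x - z ) >= 2
stmt 2: y := y + x  -- replace 0 occurrence(s) of y with (y + x)
  => ( x - z ) >= 2
stmt 1: x := 6 - y  -- replace 1 occurrence(s) of x with (6 - y)
  => ( ( 6 - y ) - z ) >= 2

Answer: ( ( 6 - y ) - z ) >= 2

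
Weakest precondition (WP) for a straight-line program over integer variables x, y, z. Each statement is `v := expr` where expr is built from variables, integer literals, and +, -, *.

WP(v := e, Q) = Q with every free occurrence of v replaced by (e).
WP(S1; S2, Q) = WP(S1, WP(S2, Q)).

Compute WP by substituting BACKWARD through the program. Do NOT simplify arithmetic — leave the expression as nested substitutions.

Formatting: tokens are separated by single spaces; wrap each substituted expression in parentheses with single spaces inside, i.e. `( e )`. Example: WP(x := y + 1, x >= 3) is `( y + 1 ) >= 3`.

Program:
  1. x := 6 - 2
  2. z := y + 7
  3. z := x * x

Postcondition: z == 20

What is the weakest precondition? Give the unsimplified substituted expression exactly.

post: z == 20
stmt 3: z := x * x  -- replace 1 occurrence(s) of z with (x * x)
  => ( x * x ) == 20
stmt 2: z := y + 7  -- replace 0 occurrence(s) of z with (y + 7)
  => ( x * x ) == 20
stmt 1: x := 6 - 2  -- replace 2 occurrence(s) of x with (6 - 2)
  => ( ( 6 - 2 ) * ( 6 - 2 ) ) == 20

Answer: ( ( 6 - 2 ) * ( 6 - 2 ) ) == 20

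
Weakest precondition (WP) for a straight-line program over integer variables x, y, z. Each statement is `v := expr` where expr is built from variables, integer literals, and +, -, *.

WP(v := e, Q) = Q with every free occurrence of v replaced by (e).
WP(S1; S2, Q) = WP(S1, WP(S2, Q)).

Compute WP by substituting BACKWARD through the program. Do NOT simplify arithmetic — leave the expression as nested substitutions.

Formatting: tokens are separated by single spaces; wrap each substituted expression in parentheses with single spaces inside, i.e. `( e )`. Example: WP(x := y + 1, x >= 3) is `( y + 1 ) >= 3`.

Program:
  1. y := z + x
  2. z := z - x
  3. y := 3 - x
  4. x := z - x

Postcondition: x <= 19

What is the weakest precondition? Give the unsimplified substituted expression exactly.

Answer: ( ( z - x ) - x ) <= 19

Derivation:
post: x <= 19
stmt 4: x := z - x  -- replace 1 occurrence(s) of x with (z - x)
  => ( z - x ) <= 19
stmt 3: y := 3 - x  -- replace 0 occurrence(s) of y with (3 - x)
  => ( z - x ) <= 19
stmt 2: z := z - x  -- replace 1 occurrence(s) of z with (z - x)
  => ( ( z - x ) - x ) <= 19
stmt 1: y := z + x  -- replace 0 occurrence(s) of y with (z + x)
  => ( ( z - x ) - x ) <= 19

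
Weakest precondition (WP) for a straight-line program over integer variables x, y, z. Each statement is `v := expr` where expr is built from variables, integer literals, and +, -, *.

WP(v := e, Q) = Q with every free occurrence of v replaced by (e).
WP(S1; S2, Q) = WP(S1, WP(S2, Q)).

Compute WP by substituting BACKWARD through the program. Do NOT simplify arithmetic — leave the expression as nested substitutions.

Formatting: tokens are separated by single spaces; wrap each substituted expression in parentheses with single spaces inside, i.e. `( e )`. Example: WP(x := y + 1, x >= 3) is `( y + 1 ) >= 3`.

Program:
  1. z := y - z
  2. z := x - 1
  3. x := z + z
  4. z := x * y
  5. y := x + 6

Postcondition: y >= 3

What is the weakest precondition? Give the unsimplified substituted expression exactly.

Answer: ( ( ( x - 1 ) + ( x - 1 ) ) + 6 ) >= 3

Derivation:
post: y >= 3
stmt 5: y := x + 6  -- replace 1 occurrence(s) of y with (x + 6)
  => ( x + 6 ) >= 3
stmt 4: z := x * y  -- replace 0 occurrence(s) of z with (x * y)
  => ( x + 6 ) >= 3
stmt 3: x := z + z  -- replace 1 occurrence(s) of x with (z + z)
  => ( ( z + z ) + 6 ) >= 3
stmt 2: z := x - 1  -- replace 2 occurrence(s) of z with (x - 1)
  => ( ( ( x - 1 ) + ( x - 1 ) ) + 6 ) >= 3
stmt 1: z := y - z  -- replace 0 occurrence(s) of z with (y - z)
  => ( ( ( x - 1 ) + ( x - 1 ) ) + 6 ) >= 3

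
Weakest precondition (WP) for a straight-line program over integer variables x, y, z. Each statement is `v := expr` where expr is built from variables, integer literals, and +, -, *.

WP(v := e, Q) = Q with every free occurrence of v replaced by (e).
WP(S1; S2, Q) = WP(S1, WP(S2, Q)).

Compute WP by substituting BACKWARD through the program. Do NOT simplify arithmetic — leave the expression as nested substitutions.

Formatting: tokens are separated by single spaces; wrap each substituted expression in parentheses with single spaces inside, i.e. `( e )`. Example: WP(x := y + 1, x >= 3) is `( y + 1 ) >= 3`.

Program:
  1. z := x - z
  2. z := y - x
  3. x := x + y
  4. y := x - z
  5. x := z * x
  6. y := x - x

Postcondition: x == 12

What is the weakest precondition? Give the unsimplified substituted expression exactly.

Answer: ( ( y - x ) * ( x + y ) ) == 12

Derivation:
post: x == 12
stmt 6: y := x - x  -- replace 0 occurrence(s) of y with (x - x)
  => x == 12
stmt 5: x := z * x  -- replace 1 occurrence(s) of x with (z * x)
  => ( z * x ) == 12
stmt 4: y := x - z  -- replace 0 occurrence(s) of y with (x - z)
  => ( z * x ) == 12
stmt 3: x := x + y  -- replace 1 occurrence(s) of x with (x + y)
  => ( z * ( x + y ) ) == 12
stmt 2: z := y - x  -- replace 1 occurrence(s) of z with (y - x)
  => ( ( y - x ) * ( x + y ) ) == 12
stmt 1: z := x - z  -- replace 0 occurrence(s) of z with (x - z)
  => ( ( y - x ) * ( x + y ) ) == 12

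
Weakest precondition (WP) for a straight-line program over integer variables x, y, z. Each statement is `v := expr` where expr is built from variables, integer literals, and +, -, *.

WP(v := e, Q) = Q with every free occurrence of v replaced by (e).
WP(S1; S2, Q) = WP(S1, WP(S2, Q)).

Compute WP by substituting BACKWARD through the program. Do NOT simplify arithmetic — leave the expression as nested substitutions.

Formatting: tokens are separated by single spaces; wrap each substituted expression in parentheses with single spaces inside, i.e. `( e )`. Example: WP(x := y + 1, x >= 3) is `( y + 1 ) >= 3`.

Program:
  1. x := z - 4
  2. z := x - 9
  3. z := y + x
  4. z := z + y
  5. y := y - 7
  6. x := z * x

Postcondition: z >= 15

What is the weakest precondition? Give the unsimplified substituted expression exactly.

post: z >= 15
stmt 6: x := z * x  -- replace 0 occurrence(s) of x with (z * x)
  => z >= 15
stmt 5: y := y - 7  -- replace 0 occurrence(s) of y with (y - 7)
  => z >= 15
stmt 4: z := z + y  -- replace 1 occurrence(s) of z with (z + y)
  => ( z + y ) >= 15
stmt 3: z := y + x  -- replace 1 occurrence(s) of z with (y + x)
  => ( ( y + x ) + y ) >= 15
stmt 2: z := x - 9  -- replace 0 occurrence(s) of z with (x - 9)
  => ( ( y + x ) + y ) >= 15
stmt 1: x := z - 4  -- replace 1 occurrence(s) of x with (z - 4)
  => ( ( y + ( z - 4 ) ) + y ) >= 15

Answer: ( ( y + ( z - 4 ) ) + y ) >= 15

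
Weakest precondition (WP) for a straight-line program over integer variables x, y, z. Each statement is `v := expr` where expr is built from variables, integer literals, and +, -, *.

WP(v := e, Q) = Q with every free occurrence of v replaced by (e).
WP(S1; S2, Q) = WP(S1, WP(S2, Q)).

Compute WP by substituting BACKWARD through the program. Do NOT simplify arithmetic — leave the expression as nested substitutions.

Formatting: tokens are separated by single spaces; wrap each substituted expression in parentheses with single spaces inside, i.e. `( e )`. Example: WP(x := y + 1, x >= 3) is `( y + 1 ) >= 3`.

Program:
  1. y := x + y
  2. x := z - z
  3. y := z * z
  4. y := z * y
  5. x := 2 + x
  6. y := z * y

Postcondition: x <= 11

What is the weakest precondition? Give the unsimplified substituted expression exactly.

Answer: ( 2 + ( z - z ) ) <= 11

Derivation:
post: x <= 11
stmt 6: y := z * y  -- replace 0 occurrence(s) of y with (z * y)
  => x <= 11
stmt 5: x := 2 + x  -- replace 1 occurrence(s) of x with (2 + x)
  => ( 2 + x ) <= 11
stmt 4: y := z * y  -- replace 0 occurrence(s) of y with (z * y)
  => ( 2 + x ) <= 11
stmt 3: y := z * z  -- replace 0 occurrence(s) of y with (z * z)
  => ( 2 + x ) <= 11
stmt 2: x := z - z  -- replace 1 occurrence(s) of x with (z - z)
  => ( 2 + ( z - z ) ) <= 11
stmt 1: y := x + y  -- replace 0 occurrence(s) of y with (x + y)
  => ( 2 + ( z - z ) ) <= 11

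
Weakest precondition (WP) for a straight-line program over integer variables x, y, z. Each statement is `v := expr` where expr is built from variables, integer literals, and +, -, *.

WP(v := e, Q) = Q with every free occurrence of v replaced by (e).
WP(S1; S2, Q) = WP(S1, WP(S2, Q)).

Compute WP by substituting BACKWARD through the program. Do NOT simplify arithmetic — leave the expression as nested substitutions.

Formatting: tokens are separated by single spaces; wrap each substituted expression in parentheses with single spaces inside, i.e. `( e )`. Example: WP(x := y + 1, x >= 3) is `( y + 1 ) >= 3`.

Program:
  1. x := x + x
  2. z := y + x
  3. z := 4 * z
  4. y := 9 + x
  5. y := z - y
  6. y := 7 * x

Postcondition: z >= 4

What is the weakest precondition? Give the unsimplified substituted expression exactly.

Answer: ( 4 * ( y + ( x + x ) ) ) >= 4

Derivation:
post: z >= 4
stmt 6: y := 7 * x  -- replace 0 occurrence(s) of y with (7 * x)
  => z >= 4
stmt 5: y := z - y  -- replace 0 occurrence(s) of y with (z - y)
  => z >= 4
stmt 4: y := 9 + x  -- replace 0 occurrence(s) of y with (9 + x)
  => z >= 4
stmt 3: z := 4 * z  -- replace 1 occurrence(s) of z with (4 * z)
  => ( 4 * z ) >= 4
stmt 2: z := y + x  -- replace 1 occurrence(s) of z with (y + x)
  => ( 4 * ( y + x ) ) >= 4
stmt 1: x := x + x  -- replace 1 occurrence(s) of x with (x + x)
  => ( 4 * ( y + ( x + x ) ) ) >= 4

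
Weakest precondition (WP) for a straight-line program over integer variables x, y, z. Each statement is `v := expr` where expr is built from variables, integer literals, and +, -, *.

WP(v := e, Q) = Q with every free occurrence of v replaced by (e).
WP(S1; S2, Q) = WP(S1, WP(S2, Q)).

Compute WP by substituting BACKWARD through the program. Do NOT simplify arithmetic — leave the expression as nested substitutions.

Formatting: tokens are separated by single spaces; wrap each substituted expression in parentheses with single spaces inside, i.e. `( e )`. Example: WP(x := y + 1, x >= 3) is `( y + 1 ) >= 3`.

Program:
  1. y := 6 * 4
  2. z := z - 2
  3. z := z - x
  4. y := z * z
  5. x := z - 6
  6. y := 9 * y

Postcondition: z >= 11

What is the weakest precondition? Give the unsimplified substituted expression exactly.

post: z >= 11
stmt 6: y := 9 * y  -- replace 0 occurrence(s) of y with (9 * y)
  => z >= 11
stmt 5: x := z - 6  -- replace 0 occurrence(s) of x with (z - 6)
  => z >= 11
stmt 4: y := z * z  -- replace 0 occurrence(s) of y with (z * z)
  => z >= 11
stmt 3: z := z - x  -- replace 1 occurrence(s) of z with (z - x)
  => ( z - x ) >= 11
stmt 2: z := z - 2  -- replace 1 occurrence(s) of z with (z - 2)
  => ( ( z - 2 ) - x ) >= 11
stmt 1: y := 6 * 4  -- replace 0 occurrence(s) of y with (6 * 4)
  => ( ( z - 2 ) - x ) >= 11

Answer: ( ( z - 2 ) - x ) >= 11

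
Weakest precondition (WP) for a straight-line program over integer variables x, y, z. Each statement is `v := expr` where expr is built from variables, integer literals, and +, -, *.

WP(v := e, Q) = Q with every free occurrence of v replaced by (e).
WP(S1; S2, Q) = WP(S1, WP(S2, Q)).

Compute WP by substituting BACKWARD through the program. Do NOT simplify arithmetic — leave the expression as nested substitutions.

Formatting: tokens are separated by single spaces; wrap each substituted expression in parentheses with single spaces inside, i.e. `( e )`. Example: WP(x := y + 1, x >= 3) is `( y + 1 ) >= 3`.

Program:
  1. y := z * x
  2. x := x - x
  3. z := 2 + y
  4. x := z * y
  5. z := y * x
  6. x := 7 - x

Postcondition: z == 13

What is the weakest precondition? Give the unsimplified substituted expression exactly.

Answer: ( ( z * x ) * ( ( 2 + ( z * x ) ) * ( z * x ) ) ) == 13

Derivation:
post: z == 13
stmt 6: x := 7 - x  -- replace 0 occurrence(s) of x with (7 - x)
  => z == 13
stmt 5: z := y * x  -- replace 1 occurrence(s) of z with (y * x)
  => ( y * x ) == 13
stmt 4: x := z * y  -- replace 1 occurrence(s) of x with (z * y)
  => ( y * ( z * y ) ) == 13
stmt 3: z := 2 + y  -- replace 1 occurrence(s) of z with (2 + y)
  => ( y * ( ( 2 + y ) * y ) ) == 13
stmt 2: x := x - x  -- replace 0 occurrence(s) of x with (x - x)
  => ( y * ( ( 2 + y ) * y ) ) == 13
stmt 1: y := z * x  -- replace 3 occurrence(s) of y with (z * x)
  => ( ( z * x ) * ( ( 2 + ( z * x ) ) * ( z * x ) ) ) == 13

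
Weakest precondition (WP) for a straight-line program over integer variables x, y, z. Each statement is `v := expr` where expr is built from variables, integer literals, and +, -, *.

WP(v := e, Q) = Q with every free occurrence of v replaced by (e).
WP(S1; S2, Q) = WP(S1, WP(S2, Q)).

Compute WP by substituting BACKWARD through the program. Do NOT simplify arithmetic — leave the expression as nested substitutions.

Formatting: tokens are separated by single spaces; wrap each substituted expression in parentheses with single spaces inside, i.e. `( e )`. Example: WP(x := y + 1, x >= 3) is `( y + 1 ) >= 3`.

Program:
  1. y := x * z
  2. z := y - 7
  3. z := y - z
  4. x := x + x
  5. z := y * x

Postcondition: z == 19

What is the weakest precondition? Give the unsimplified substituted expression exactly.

Answer: ( ( x * z ) * ( x + x ) ) == 19

Derivation:
post: z == 19
stmt 5: z := y * x  -- replace 1 occurrence(s) of z with (y * x)
  => ( y * x ) == 19
stmt 4: x := x + x  -- replace 1 occurrence(s) of x with (x + x)
  => ( y * ( x + x ) ) == 19
stmt 3: z := y - z  -- replace 0 occurrence(s) of z with (y - z)
  => ( y * ( x + x ) ) == 19
stmt 2: z := y - 7  -- replace 0 occurrence(s) of z with (y - 7)
  => ( y * ( x + x ) ) == 19
stmt 1: y := x * z  -- replace 1 occurrence(s) of y with (x * z)
  => ( ( x * z ) * ( x + x ) ) == 19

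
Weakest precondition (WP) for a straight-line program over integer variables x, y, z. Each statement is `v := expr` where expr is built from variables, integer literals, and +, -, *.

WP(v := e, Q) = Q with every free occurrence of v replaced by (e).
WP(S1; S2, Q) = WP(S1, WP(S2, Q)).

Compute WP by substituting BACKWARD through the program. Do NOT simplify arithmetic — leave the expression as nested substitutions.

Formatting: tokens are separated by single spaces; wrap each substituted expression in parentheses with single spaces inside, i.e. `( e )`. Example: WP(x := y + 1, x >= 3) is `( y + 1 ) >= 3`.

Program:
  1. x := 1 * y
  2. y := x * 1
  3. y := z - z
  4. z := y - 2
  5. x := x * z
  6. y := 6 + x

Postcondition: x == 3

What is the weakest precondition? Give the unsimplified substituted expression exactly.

post: x == 3
stmt 6: y := 6 + x  -- replace 0 occurrence(s) of y with (6 + x)
  => x == 3
stmt 5: x := x * z  -- replace 1 occurrence(s) of x with (x * z)
  => ( x * z ) == 3
stmt 4: z := y - 2  -- replace 1 occurrence(s) of z with (y - 2)
  => ( x * ( y - 2 ) ) == 3
stmt 3: y := z - z  -- replace 1 occurrence(s) of y with (z - z)
  => ( x * ( ( z - z ) - 2 ) ) == 3
stmt 2: y := x * 1  -- replace 0 occurrence(s) of y with (x * 1)
  => ( x * ( ( z - z ) - 2 ) ) == 3
stmt 1: x := 1 * y  -- replace 1 occurrence(s) of x with (1 * y)
  => ( ( 1 * y ) * ( ( z - z ) - 2 ) ) == 3

Answer: ( ( 1 * y ) * ( ( z - z ) - 2 ) ) == 3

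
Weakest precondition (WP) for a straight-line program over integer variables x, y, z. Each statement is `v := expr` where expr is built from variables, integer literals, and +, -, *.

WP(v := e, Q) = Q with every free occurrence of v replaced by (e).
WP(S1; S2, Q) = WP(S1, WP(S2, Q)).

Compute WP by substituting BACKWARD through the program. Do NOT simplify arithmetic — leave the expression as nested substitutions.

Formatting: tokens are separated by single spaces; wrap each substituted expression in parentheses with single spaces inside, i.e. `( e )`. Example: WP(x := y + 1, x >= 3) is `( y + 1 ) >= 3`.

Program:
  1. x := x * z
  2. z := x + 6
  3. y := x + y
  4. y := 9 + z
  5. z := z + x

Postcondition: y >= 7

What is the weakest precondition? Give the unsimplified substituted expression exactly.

Answer: ( 9 + ( ( x * z ) + 6 ) ) >= 7

Derivation:
post: y >= 7
stmt 5: z := z + x  -- replace 0 occurrence(s) of z with (z + x)
  => y >= 7
stmt 4: y := 9 + z  -- replace 1 occurrence(s) of y with (9 + z)
  => ( 9 + z ) >= 7
stmt 3: y := x + y  -- replace 0 occurrence(s) of y with (x + y)
  => ( 9 + z ) >= 7
stmt 2: z := x + 6  -- replace 1 occurrence(s) of z with (x + 6)
  => ( 9 + ( x + 6 ) ) >= 7
stmt 1: x := x * z  -- replace 1 occurrence(s) of x with (x * z)
  => ( 9 + ( ( x * z ) + 6 ) ) >= 7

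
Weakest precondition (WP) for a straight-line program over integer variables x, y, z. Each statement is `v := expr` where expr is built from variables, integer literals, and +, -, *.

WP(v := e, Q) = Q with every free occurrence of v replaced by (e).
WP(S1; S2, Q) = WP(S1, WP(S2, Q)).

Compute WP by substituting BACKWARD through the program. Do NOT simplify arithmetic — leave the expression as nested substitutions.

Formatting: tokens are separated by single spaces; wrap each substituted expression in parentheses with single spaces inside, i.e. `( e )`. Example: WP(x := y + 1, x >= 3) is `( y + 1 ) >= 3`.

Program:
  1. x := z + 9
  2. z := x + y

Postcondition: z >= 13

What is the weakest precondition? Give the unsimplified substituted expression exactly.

post: z >= 13
stmt 2: z := x + y  -- replace 1 occurrence(s) of z with (x + y)
  => ( x + y ) >= 13
stmt 1: x := z + 9  -- replace 1 occurrence(s) of x with (z + 9)
  => ( ( z + 9 ) + y ) >= 13

Answer: ( ( z + 9 ) + y ) >= 13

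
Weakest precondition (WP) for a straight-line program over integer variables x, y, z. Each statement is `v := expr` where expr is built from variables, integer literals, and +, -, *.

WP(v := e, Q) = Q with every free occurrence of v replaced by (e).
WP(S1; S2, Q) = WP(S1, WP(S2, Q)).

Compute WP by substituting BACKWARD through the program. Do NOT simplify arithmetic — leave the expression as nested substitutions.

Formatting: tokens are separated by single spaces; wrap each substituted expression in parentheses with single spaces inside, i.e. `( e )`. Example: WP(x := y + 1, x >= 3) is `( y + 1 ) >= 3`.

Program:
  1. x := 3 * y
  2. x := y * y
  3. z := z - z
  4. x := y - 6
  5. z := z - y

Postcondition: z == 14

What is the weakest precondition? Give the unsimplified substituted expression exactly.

post: z == 14
stmt 5: z := z - y  -- replace 1 occurrence(s) of z with (z - y)
  => ( z - y ) == 14
stmt 4: x := y - 6  -- replace 0 occurrence(s) of x with (y - 6)
  => ( z - y ) == 14
stmt 3: z := z - z  -- replace 1 occurrence(s) of z with (z - z)
  => ( ( z - z ) - y ) == 14
stmt 2: x := y * y  -- replace 0 occurrence(s) of x with (y * y)
  => ( ( z - z ) - y ) == 14
stmt 1: x := 3 * y  -- replace 0 occurrence(s) of x with (3 * y)
  => ( ( z - z ) - y ) == 14

Answer: ( ( z - z ) - y ) == 14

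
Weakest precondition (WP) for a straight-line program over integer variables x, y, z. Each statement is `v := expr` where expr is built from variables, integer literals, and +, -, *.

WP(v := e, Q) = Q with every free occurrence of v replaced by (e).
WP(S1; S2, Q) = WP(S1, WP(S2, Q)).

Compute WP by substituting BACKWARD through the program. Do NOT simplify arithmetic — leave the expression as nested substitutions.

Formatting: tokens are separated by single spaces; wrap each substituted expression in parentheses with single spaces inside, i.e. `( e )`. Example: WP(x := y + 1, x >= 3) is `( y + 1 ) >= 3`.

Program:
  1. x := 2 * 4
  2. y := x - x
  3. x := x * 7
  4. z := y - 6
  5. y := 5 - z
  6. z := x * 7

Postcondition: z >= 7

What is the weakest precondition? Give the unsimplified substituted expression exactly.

Answer: ( ( ( 2 * 4 ) * 7 ) * 7 ) >= 7

Derivation:
post: z >= 7
stmt 6: z := x * 7  -- replace 1 occurrence(s) of z with (x * 7)
  => ( x * 7 ) >= 7
stmt 5: y := 5 - z  -- replace 0 occurrence(s) of y with (5 - z)
  => ( x * 7 ) >= 7
stmt 4: z := y - 6  -- replace 0 occurrence(s) of z with (y - 6)
  => ( x * 7 ) >= 7
stmt 3: x := x * 7  -- replace 1 occurrence(s) of x with (x * 7)
  => ( ( x * 7 ) * 7 ) >= 7
stmt 2: y := x - x  -- replace 0 occurrence(s) of y with (x - x)
  => ( ( x * 7 ) * 7 ) >= 7
stmt 1: x := 2 * 4  -- replace 1 occurrence(s) of x with (2 * 4)
  => ( ( ( 2 * 4 ) * 7 ) * 7 ) >= 7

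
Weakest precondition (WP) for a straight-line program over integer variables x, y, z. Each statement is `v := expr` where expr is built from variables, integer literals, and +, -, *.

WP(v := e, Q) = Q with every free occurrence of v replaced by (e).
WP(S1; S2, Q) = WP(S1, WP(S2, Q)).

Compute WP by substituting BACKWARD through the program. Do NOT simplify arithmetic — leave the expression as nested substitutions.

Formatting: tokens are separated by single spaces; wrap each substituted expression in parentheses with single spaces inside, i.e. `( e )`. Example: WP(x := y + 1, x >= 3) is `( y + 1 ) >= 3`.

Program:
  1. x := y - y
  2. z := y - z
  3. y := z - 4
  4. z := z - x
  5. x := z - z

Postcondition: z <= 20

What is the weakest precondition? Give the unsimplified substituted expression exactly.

Answer: ( ( y - z ) - ( y - y ) ) <= 20

Derivation:
post: z <= 20
stmt 5: x := z - z  -- replace 0 occurrence(s) of x with (z - z)
  => z <= 20
stmt 4: z := z - x  -- replace 1 occurrence(s) of z with (z - x)
  => ( z - x ) <= 20
stmt 3: y := z - 4  -- replace 0 occurrence(s) of y with (z - 4)
  => ( z - x ) <= 20
stmt 2: z := y - z  -- replace 1 occurrence(s) of z with (y - z)
  => ( ( y - z ) - x ) <= 20
stmt 1: x := y - y  -- replace 1 occurrence(s) of x with (y - y)
  => ( ( y - z ) - ( y - y ) ) <= 20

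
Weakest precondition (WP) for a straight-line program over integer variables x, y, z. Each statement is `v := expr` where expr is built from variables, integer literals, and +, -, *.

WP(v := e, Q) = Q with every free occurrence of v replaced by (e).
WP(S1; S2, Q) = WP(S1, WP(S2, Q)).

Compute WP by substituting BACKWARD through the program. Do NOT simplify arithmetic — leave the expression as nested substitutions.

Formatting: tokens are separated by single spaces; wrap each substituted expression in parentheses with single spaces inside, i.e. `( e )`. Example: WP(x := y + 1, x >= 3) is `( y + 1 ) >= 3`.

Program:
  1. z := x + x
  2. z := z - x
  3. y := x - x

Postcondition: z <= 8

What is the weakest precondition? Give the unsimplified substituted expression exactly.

post: z <= 8
stmt 3: y := x - x  -- replace 0 occurrence(s) of y with (x - x)
  => z <= 8
stmt 2: z := z - x  -- replace 1 occurrence(s) of z with (z - x)
  => ( z - x ) <= 8
stmt 1: z := x + x  -- replace 1 occurrence(s) of z with (x + x)
  => ( ( x + x ) - x ) <= 8

Answer: ( ( x + x ) - x ) <= 8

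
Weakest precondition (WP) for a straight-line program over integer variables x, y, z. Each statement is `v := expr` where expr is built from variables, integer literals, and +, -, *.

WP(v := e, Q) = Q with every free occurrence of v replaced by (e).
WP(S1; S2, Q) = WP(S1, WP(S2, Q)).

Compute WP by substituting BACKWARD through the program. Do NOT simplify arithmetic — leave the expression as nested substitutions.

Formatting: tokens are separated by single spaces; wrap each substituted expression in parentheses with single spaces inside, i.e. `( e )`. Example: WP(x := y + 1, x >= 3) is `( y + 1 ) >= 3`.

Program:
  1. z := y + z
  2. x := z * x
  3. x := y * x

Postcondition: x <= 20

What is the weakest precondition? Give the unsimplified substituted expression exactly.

Answer: ( y * ( ( y + z ) * x ) ) <= 20

Derivation:
post: x <= 20
stmt 3: x := y * x  -- replace 1 occurrence(s) of x with (y * x)
  => ( y * x ) <= 20
stmt 2: x := z * x  -- replace 1 occurrence(s) of x with (z * x)
  => ( y * ( z * x ) ) <= 20
stmt 1: z := y + z  -- replace 1 occurrence(s) of z with (y + z)
  => ( y * ( ( y + z ) * x ) ) <= 20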